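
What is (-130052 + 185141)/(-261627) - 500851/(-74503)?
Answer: 3254662790/499794779 ≈ 6.5120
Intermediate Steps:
(-130052 + 185141)/(-261627) - 500851/(-74503) = 55089*(-1/261627) - 500851*(-1/74503) = -18363/87209 + 38527/5731 = 3254662790/499794779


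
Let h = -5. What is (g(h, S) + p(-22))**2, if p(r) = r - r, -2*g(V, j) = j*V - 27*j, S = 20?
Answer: 102400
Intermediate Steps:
g(V, j) = 27*j/2 - V*j/2 (g(V, j) = -(j*V - 27*j)/2 = -(V*j - 27*j)/2 = -(-27*j + V*j)/2 = 27*j/2 - V*j/2)
p(r) = 0
(g(h, S) + p(-22))**2 = ((1/2)*20*(27 - 1*(-5)) + 0)**2 = ((1/2)*20*(27 + 5) + 0)**2 = ((1/2)*20*32 + 0)**2 = (320 + 0)**2 = 320**2 = 102400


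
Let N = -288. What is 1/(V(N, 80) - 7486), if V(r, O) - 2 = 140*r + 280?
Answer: -1/47524 ≈ -2.1042e-5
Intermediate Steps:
V(r, O) = 282 + 140*r (V(r, O) = 2 + (140*r + 280) = 2 + (280 + 140*r) = 282 + 140*r)
1/(V(N, 80) - 7486) = 1/((282 + 140*(-288)) - 7486) = 1/((282 - 40320) - 7486) = 1/(-40038 - 7486) = 1/(-47524) = -1/47524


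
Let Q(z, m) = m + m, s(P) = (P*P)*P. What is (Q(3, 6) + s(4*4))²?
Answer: 16875664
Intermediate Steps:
s(P) = P³ (s(P) = P²*P = P³)
Q(z, m) = 2*m
(Q(3, 6) + s(4*4))² = (2*6 + (4*4)³)² = (12 + 16³)² = (12 + 4096)² = 4108² = 16875664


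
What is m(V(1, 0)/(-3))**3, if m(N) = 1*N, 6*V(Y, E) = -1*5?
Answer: 125/5832 ≈ 0.021433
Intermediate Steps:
V(Y, E) = -5/6 (V(Y, E) = (-1*5)/6 = (1/6)*(-5) = -5/6)
m(N) = N
m(V(1, 0)/(-3))**3 = (-5/6/(-3))**3 = (-5/6*(-1/3))**3 = (5/18)**3 = 125/5832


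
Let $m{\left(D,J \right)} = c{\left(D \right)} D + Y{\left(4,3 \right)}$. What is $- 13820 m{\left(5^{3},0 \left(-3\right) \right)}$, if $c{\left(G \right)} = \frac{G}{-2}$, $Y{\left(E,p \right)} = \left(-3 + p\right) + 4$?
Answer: $107913470$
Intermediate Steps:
$Y{\left(E,p \right)} = 1 + p$
$c{\left(G \right)} = - \frac{G}{2}$ ($c{\left(G \right)} = G \left(- \frac{1}{2}\right) = - \frac{G}{2}$)
$m{\left(D,J \right)} = 4 - \frac{D^{2}}{2}$ ($m{\left(D,J \right)} = - \frac{D}{2} D + \left(1 + 3\right) = - \frac{D^{2}}{2} + 4 = 4 - \frac{D^{2}}{2}$)
$- 13820 m{\left(5^{3},0 \left(-3\right) \right)} = - 13820 \left(4 - \frac{\left(5^{3}\right)^{2}}{2}\right) = - 13820 \left(4 - \frac{125^{2}}{2}\right) = - 13820 \left(4 - \frac{15625}{2}\right) = \left(-13820\right) \left(- \frac{15617}{2}\right) = 107913470$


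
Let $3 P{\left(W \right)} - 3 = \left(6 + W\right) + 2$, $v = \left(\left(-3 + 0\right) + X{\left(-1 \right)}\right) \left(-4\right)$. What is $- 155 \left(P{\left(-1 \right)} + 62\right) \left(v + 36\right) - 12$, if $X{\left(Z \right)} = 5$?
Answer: $- \frac{850676}{3} \approx -2.8356 \cdot 10^{5}$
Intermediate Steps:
$v = -8$ ($v = \left(\left(-3 + 0\right) + 5\right) \left(-4\right) = \left(-3 + 5\right) \left(-4\right) = 2 \left(-4\right) = -8$)
$P{\left(W \right)} = \frac{11}{3} + \frac{W}{3}$ ($P{\left(W \right)} = 1 + \frac{\left(6 + W\right) + 2}{3} = 1 + \frac{8 + W}{3} = 1 + \left(\frac{8}{3} + \frac{W}{3}\right) = \frac{11}{3} + \frac{W}{3}$)
$- 155 \left(P{\left(-1 \right)} + 62\right) \left(v + 36\right) - 12 = - 155 \left(\left(\frac{11}{3} + \frac{1}{3} \left(-1\right)\right) + 62\right) \left(-8 + 36\right) - 12 = - 155 \left(\left(\frac{11}{3} - \frac{1}{3}\right) + 62\right) 28 - 12 = - 155 \left(\frac{10}{3} + 62\right) 28 - 12 = - 155 \cdot \frac{196}{3} \cdot 28 - 12 = \left(-155\right) \frac{5488}{3} - 12 = - \frac{850640}{3} - 12 = - \frac{850676}{3}$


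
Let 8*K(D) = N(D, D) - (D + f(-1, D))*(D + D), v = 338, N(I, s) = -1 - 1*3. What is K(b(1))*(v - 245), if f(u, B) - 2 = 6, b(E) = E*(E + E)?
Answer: -1023/2 ≈ -511.50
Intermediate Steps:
N(I, s) = -4 (N(I, s) = -1 - 3 = -4)
b(E) = 2*E² (b(E) = E*(2*E) = 2*E²)
f(u, B) = 8 (f(u, B) = 2 + 6 = 8)
K(D) = -½ - D*(8 + D)/4 (K(D) = (-4 - (D + 8)*(D + D))/8 = (-4 - (8 + D)*2*D)/8 = (-4 - 2*D*(8 + D))/8 = -½ - D*(8 + D)/4)
K(b(1))*(v - 245) = (-½ - 4*1² - (2*1²)²/4)*(338 - 245) = (-½ - 4 - (2*1)²/4)*93 = (-½ - 2*2 - ¼*2²)*93 = (-½ - 4 - ¼*4)*93 = (-½ - 4 - 1)*93 = -11/2*93 = -1023/2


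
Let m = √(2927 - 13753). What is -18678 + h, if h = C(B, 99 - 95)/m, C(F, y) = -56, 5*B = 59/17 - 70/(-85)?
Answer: -18678 + 28*I*√10826/5413 ≈ -18678.0 + 0.53821*I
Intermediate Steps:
m = I*√10826 (m = √(-10826) = I*√10826 ≈ 104.05*I)
B = 73/85 (B = (59/17 - 70/(-85))/5 = (59*(1/17) - 70*(-1/85))/5 = (59/17 + 14/17)/5 = (⅕)*(73/17) = 73/85 ≈ 0.85882)
h = 28*I*√10826/5413 (h = -56*(-I*√10826/10826) = -(-28)*I*√10826/5413 = 28*I*√10826/5413 ≈ 0.53821*I)
-18678 + h = -18678 + 28*I*√10826/5413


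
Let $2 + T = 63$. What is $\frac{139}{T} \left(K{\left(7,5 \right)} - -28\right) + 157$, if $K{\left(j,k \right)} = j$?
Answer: $\frac{14442}{61} \approx 236.75$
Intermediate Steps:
$T = 61$ ($T = -2 + 63 = 61$)
$\frac{139}{T} \left(K{\left(7,5 \right)} - -28\right) + 157 = \frac{139}{61} \left(7 - -28\right) + 157 = 139 \cdot \frac{1}{61} \left(7 + 28\right) + 157 = \frac{139}{61} \cdot 35 + 157 = \frac{4865}{61} + 157 = \frac{14442}{61}$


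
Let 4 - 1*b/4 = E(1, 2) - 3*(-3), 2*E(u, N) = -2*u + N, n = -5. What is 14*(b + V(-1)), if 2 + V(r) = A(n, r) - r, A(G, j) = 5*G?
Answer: -644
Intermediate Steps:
E(u, N) = N/2 - u (E(u, N) = (-2*u + N)/2 = (N - 2*u)/2 = N/2 - u)
b = -20 (b = 16 - 4*(((½)*2 - 1*1) - 3*(-3)) = 16 - 4*((1 - 1) + 9) = 16 - 4*(0 + 9) = 16 - 4*9 = 16 - 36 = -20)
V(r) = -27 - r (V(r) = -2 + (5*(-5) - r) = -2 + (-25 - r) = -27 - r)
14*(b + V(-1)) = 14*(-20 + (-27 - 1*(-1))) = 14*(-20 + (-27 + 1)) = 14*(-20 - 26) = 14*(-46) = -644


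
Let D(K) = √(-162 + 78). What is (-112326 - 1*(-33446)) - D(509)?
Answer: -78880 - 2*I*√21 ≈ -78880.0 - 9.1651*I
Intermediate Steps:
D(K) = 2*I*√21 (D(K) = √(-84) = 2*I*√21)
(-112326 - 1*(-33446)) - D(509) = (-112326 - 1*(-33446)) - 2*I*√21 = (-112326 + 33446) - 2*I*√21 = -78880 - 2*I*√21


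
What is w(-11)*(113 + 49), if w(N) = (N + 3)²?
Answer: 10368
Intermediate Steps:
w(N) = (3 + N)²
w(-11)*(113 + 49) = (3 - 11)²*(113 + 49) = (-8)²*162 = 64*162 = 10368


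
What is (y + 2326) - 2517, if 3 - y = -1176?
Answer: 988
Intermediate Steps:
y = 1179 (y = 3 - 1*(-1176) = 3 + 1176 = 1179)
(y + 2326) - 2517 = (1179 + 2326) - 2517 = 3505 - 2517 = 988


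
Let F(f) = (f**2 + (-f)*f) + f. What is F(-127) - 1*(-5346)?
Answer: 5219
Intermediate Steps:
F(f) = f (F(f) = (f**2 - f**2) + f = 0 + f = f)
F(-127) - 1*(-5346) = -127 - 1*(-5346) = -127 + 5346 = 5219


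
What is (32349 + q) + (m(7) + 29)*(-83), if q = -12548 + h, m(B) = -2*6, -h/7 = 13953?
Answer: -79281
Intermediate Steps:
h = -97671 (h = -7*13953 = -97671)
m(B) = -12
q = -110219 (q = -12548 - 97671 = -110219)
(32349 + q) + (m(7) + 29)*(-83) = (32349 - 110219) + (-12 + 29)*(-83) = -77870 + 17*(-83) = -77870 - 1411 = -79281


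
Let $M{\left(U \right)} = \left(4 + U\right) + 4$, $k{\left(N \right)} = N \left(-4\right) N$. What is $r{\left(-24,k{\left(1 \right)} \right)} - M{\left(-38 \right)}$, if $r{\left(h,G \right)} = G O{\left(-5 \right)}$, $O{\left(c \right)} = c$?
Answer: $50$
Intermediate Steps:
$k{\left(N \right)} = - 4 N^{2}$ ($k{\left(N \right)} = - 4 N N = - 4 N^{2}$)
$r{\left(h,G \right)} = - 5 G$ ($r{\left(h,G \right)} = G \left(-5\right) = - 5 G$)
$M{\left(U \right)} = 8 + U$
$r{\left(-24,k{\left(1 \right)} \right)} - M{\left(-38 \right)} = - 5 \left(- 4 \cdot 1^{2}\right) - \left(8 - 38\right) = - 5 \left(\left(-4\right) 1\right) - -30 = \left(-5\right) \left(-4\right) + 30 = 20 + 30 = 50$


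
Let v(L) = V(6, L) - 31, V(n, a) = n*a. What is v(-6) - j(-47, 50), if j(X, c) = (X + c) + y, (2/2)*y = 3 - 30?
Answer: -43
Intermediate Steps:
y = -27 (y = 3 - 30 = -27)
V(n, a) = a*n
j(X, c) = -27 + X + c (j(X, c) = (X + c) - 27 = -27 + X + c)
v(L) = -31 + 6*L (v(L) = L*6 - 31 = 6*L - 31 = -31 + 6*L)
v(-6) - j(-47, 50) = (-31 + 6*(-6)) - (-27 - 47 + 50) = (-31 - 36) - 1*(-24) = -67 + 24 = -43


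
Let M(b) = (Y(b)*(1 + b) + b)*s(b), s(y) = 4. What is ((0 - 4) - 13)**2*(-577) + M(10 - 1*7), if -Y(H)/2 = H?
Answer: -166837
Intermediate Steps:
Y(H) = -2*H
M(b) = 4*b - 8*b*(1 + b) (M(b) = ((-2*b)*(1 + b) + b)*4 = (-2*b*(1 + b) + b)*4 = (b - 2*b*(1 + b))*4 = 4*b - 8*b*(1 + b))
((0 - 4) - 13)**2*(-577) + M(10 - 1*7) = ((0 - 4) - 13)**2*(-577) + 4*(10 - 1*7)*(-1 - 2*(10 - 1*7)) = (-4 - 13)**2*(-577) + 4*(10 - 7)*(-1 - 2*(10 - 7)) = (-17)**2*(-577) + 4*3*(-1 - 2*3) = 289*(-577) + 4*3*(-1 - 6) = -166753 + 4*3*(-7) = -166753 - 84 = -166837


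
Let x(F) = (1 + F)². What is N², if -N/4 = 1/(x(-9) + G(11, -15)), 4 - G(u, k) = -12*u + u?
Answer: 16/35721 ≈ 0.00044792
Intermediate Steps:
G(u, k) = 4 + 11*u (G(u, k) = 4 - (-12*u + u) = 4 - (-11)*u = 4 + 11*u)
N = -4/189 (N = -4/((1 - 9)² + (4 + 11*11)) = -4/((-8)² + (4 + 121)) = -4/(64 + 125) = -4/189 ≈ -0.021164)
N² = (-4/189)² = 16/35721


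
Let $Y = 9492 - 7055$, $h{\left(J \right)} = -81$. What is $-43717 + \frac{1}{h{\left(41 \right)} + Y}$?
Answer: $- \frac{102997251}{2356} \approx -43717.0$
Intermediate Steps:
$Y = 2437$
$-43717 + \frac{1}{h{\left(41 \right)} + Y} = -43717 + \frac{1}{-81 + 2437} = -43717 + \frac{1}{2356} = - \frac{102997251}{2356}$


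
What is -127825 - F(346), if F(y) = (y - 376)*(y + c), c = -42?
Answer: -118705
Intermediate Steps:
F(y) = (-376 + y)*(-42 + y) (F(y) = (y - 376)*(y - 42) = (-376 + y)*(-42 + y))
-127825 - F(346) = -127825 - (15792 + 346² - 418*346) = -127825 - (15792 + 119716 - 144628) = -127825 - 1*(-9120) = -127825 + 9120 = -118705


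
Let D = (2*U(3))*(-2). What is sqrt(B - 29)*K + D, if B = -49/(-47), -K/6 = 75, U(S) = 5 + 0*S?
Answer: -20 - 1350*I*sqrt(6862)/47 ≈ -20.0 - 2379.4*I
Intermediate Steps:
U(S) = 5 (U(S) = 5 + 0 = 5)
K = -450 (K = -6*75 = -450)
D = -20 (D = (2*5)*(-2) = 10*(-2) = -20)
B = 49/47 (B = -49*(-1/47) = 49/47 ≈ 1.0426)
sqrt(B - 29)*K + D = sqrt(49/47 - 29)*(-450) - 20 = sqrt(-1314/47)*(-450) - 20 = (3*I*sqrt(6862)/47)*(-450) - 20 = -1350*I*sqrt(6862)/47 - 20 = -20 - 1350*I*sqrt(6862)/47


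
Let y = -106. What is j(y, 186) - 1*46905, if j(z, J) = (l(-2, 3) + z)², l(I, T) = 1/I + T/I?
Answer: -35241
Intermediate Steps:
l(I, T) = 1/I + T/I
j(z, J) = (-2 + z)² (j(z, J) = ((1 + 3)/(-2) + z)² = (-½*4 + z)² = (-2 + z)²)
j(y, 186) - 1*46905 = (-2 - 106)² - 1*46905 = (-108)² - 46905 = 11664 - 46905 = -35241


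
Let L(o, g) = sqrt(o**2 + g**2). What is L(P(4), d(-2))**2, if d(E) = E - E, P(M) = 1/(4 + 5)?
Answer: 1/81 ≈ 0.012346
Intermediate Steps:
P(M) = 1/9
d(E) = 0
L(o, g) = sqrt(g**2 + o**2)
L(P(4), d(-2))**2 = (sqrt(0**2 + (1/9)**2))**2 = (sqrt(0 + 1/81))**2 = (sqrt(1/81))**2 = (1/9)**2 = 1/81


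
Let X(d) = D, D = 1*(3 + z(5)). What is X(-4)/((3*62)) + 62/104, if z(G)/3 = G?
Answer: 1117/1612 ≈ 0.69293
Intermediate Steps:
z(G) = 3*G
D = 18 (D = 1*(3 + 3*5) = 1*(3 + 15) = 1*18 = 18)
X(d) = 18
X(-4)/((3*62)) + 62/104 = 18/((3*62)) + 62/104 = 18/186 + 62*(1/104) = 18*(1/186) + 31/52 = 3/31 + 31/52 = 1117/1612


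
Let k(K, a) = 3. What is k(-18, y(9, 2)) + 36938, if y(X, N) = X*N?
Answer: 36941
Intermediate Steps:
y(X, N) = N*X
k(-18, y(9, 2)) + 36938 = 3 + 36938 = 36941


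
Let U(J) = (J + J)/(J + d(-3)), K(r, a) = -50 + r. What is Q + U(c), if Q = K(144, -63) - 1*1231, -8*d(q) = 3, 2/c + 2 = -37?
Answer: -151189/133 ≈ -1136.8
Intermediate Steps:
c = -2/39 (c = 2/(-2 - 37) = 2/(-39) = 2*(-1/39) = -2/39 ≈ -0.051282)
d(q) = -3/8 (d(q) = -⅛*3 = -3/8)
Q = -1137 (Q = (-50 + 144) - 1*1231 = 94 - 1231 = -1137)
U(J) = 2*J/(-3/8 + J) (U(J) = (J + J)/(J - 3/8) = (2*J)/(-3/8 + J) = 2*J/(-3/8 + J))
Q + U(c) = -1137 + 16*(-2/39)/(-3 + 8*(-2/39)) = -1137 + 16*(-2/39)/(-3 - 16/39) = -1137 + 16*(-2/39)/(-133/39) = -1137 + 16*(-2/39)*(-39/133) = -1137 + 32/133 = -151189/133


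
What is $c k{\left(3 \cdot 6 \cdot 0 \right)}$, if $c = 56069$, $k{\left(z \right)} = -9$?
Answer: $-504621$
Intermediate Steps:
$c k{\left(3 \cdot 6 \cdot 0 \right)} = 56069 \left(-9\right) = -504621$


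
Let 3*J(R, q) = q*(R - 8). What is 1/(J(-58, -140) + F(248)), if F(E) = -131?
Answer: 1/2949 ≈ 0.00033910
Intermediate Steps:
J(R, q) = q*(-8 + R)/3 (J(R, q) = (q*(R - 8))/3 = (q*(-8 + R))/3 = q*(-8 + R)/3)
1/(J(-58, -140) + F(248)) = 1/((⅓)*(-140)*(-8 - 58) - 131) = 1/((⅓)*(-140)*(-66) - 131) = 1/(3080 - 131) = 1/2949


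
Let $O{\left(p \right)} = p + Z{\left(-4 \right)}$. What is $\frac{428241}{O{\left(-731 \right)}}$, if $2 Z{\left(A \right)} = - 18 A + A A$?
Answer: $- \frac{142747}{229} \approx -623.35$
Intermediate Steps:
$Z{\left(A \right)} = \frac{A^{2}}{2} - 9 A$ ($Z{\left(A \right)} = \frac{- 18 A + A A}{2} = \frac{- 18 A + A^{2}}{2} = \frac{A^{2} - 18 A}{2} = \frac{A^{2}}{2} - 9 A$)
$O{\left(p \right)} = 44 + p$ ($O{\left(p \right)} = p + \frac{1}{2} \left(-4\right) \left(-18 - 4\right) = p + \frac{1}{2} \left(-4\right) \left(-22\right) = p + 44 = 44 + p$)
$\frac{428241}{O{\left(-731 \right)}} = \frac{428241}{44 - 731} = \frac{428241}{-687} = 428241 \left(- \frac{1}{687}\right) = - \frac{142747}{229}$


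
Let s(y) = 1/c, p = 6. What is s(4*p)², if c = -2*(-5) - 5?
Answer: 1/25 ≈ 0.040000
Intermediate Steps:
c = 5 (c = 10 - 5 = 5)
s(y) = ⅕ (s(y) = 1/5 = ⅕)
s(4*p)² = (⅕)² = 1/25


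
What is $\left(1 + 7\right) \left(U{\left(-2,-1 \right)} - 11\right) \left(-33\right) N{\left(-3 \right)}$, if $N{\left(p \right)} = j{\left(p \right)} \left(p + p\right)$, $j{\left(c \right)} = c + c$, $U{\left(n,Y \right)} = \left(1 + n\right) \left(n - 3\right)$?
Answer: $57024$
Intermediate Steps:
$U{\left(n,Y \right)} = \left(1 + n\right) \left(-3 + n\right)$
$j{\left(c \right)} = 2 c$
$N{\left(p \right)} = 4 p^{2}$ ($N{\left(p \right)} = 2 p \left(p + p\right) = 2 p 2 p = 4 p^{2}$)
$\left(1 + 7\right) \left(U{\left(-2,-1 \right)} - 11\right) \left(-33\right) N{\left(-3 \right)} = \left(1 + 7\right) \left(\left(-3 + \left(-2\right)^{2} - -4\right) - 11\right) \left(-33\right) 4 \left(-3\right)^{2} = 8 \left(\left(-3 + 4 + 4\right) - 11\right) \left(-33\right) 4 \cdot 9 = 8 \left(5 - 11\right) \left(-33\right) 36 = 8 \left(-6\right) \left(-33\right) 36 = \left(-48\right) \left(-33\right) 36 = 1584 \cdot 36 = 57024$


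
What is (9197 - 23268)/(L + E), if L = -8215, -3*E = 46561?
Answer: 42213/71206 ≈ 0.59283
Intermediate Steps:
E = -46561/3 (E = -⅓*46561 = -46561/3 ≈ -15520.)
(9197 - 23268)/(L + E) = (9197 - 23268)/(-8215 - 46561/3) = -14071/(-71206/3) = -14071*(-3/71206) = 42213/71206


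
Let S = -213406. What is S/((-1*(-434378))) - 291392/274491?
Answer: -1889309189/1216661751 ≈ -1.5529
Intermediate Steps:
S/((-1*(-434378))) - 291392/274491 = -213406/((-1*(-434378))) - 291392/274491 = -213406/434378 - 291392*1/274491 = -213406*1/434378 - 291392/274491 = -106703/217189 - 291392/274491 = -1889309189/1216661751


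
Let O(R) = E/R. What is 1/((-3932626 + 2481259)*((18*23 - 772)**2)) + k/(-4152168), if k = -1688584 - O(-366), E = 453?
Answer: 1064444393680104715/2617432824713392368 ≈ 0.40667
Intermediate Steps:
O(R) = 453/R
k = -206007097/122 (k = -1688584 - 453/(-366) = -1688584 - 453*(-1)/366 = -1688584 - 1*(-151/122) = -1688584 + 151/122 = -206007097/122 ≈ -1.6886e+6)
1/((-3932626 + 2481259)*((18*23 - 772)**2)) + k/(-4152168) = 1/((-3932626 + 2481259)*((18*23 - 772)**2)) - 206007097/122/(-4152168) = 1/((-1451367)*((414 - 772)**2)) - 206007097/122*(-1/4152168) = -1/(1451367*((-358)**2)) + 206007097/506564496 = -1/1451367/128164 + 206007097/506564496 = -1/1451367*1/128164 + 206007097/506564496 = -1/186013000188 + 206007097/506564496 = 1064444393680104715/2617432824713392368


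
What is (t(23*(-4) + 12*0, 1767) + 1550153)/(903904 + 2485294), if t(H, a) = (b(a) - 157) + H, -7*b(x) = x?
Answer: 10847561/23724386 ≈ 0.45723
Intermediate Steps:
b(x) = -x/7
t(H, a) = -157 + H - a/7 (t(H, a) = (-a/7 - 157) + H = (-157 - a/7) + H = -157 + H - a/7)
(t(23*(-4) + 12*0, 1767) + 1550153)/(903904 + 2485294) = ((-157 + (23*(-4) + 12*0) - ⅐*1767) + 1550153)/(903904 + 2485294) = ((-157 + (-92 + 0) - 1767/7) + 1550153)/3389198 = ((-157 - 92 - 1767/7) + 1550153)*(1/3389198) = (-3510/7 + 1550153)*(1/3389198) = (10847561/7)*(1/3389198) = 10847561/23724386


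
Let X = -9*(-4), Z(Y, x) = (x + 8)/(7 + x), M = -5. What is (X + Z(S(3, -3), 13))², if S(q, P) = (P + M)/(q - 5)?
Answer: 549081/400 ≈ 1372.7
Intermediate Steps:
S(q, P) = (-5 + P)/(-5 + q) (S(q, P) = (P - 5)/(q - 5) = (-5 + P)/(-5 + q))
Z(Y, x) = (8 + x)/(7 + x)
X = 36
(X + Z(S(3, -3), 13))² = (36 + (8 + 13)/(7 + 13))² = (36 + 21/20)² = (741/20)² = 549081/400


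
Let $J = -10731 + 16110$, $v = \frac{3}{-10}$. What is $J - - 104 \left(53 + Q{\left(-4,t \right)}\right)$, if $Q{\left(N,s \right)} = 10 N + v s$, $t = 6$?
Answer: $\frac{32719}{5} \approx 6543.8$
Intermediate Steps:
$v = - \frac{3}{10}$ ($v = 3 \left(- \frac{1}{10}\right) = - \frac{3}{10} \approx -0.3$)
$Q{\left(N,s \right)} = 10 N - \frac{3 s}{10}$
$J = 5379$
$J - - 104 \left(53 + Q{\left(-4,t \right)}\right) = 5379 - - 104 \left(53 + \left(10 \left(-4\right) - \frac{9}{5}\right)\right) = 5379 - - 104 \left(53 - \frac{209}{5}\right) = 5379 - \left(-104\right) \frac{56}{5} = 5379 - - \frac{5824}{5} = 5379 + \frac{5824}{5} = \frac{32719}{5}$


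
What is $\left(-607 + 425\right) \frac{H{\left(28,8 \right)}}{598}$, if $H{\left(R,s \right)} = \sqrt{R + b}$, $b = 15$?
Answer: $- \frac{7 \sqrt{43}}{23} \approx -1.9957$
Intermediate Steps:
$H{\left(R,s \right)} = \sqrt{15 + R}$ ($H{\left(R,s \right)} = \sqrt{R + 15} = \sqrt{15 + R}$)
$\left(-607 + 425\right) \frac{H{\left(28,8 \right)}}{598} = \left(-607 + 425\right) \frac{\sqrt{15 + 28}}{598} = - 182 \sqrt{43} \cdot \frac{1}{598} = - 182 \frac{\sqrt{43}}{598} = - \frac{7 \sqrt{43}}{23}$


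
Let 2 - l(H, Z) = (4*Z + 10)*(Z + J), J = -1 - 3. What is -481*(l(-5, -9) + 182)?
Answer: 74074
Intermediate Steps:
J = -4
l(H, Z) = 2 - (-4 + Z)*(10 + 4*Z) (l(H, Z) = 2 - (4*Z + 10)*(Z - 4) = 2 - (10 + 4*Z)*(-4 + Z) = 2 - (-4 + Z)*(10 + 4*Z))
-481*(l(-5, -9) + 182) = -481*((42 - 4*(-9)² + 6*(-9)) + 182) = -481*((42 - 4*81 - 54) + 182) = -481*((42 - 324 - 54) + 182) = -481*(-336 + 182) = -481*(-154) = 74074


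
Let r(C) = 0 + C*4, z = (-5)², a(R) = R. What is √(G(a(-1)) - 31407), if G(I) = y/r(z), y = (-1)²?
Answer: I*√3140699/10 ≈ 177.22*I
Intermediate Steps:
z = 25
r(C) = 4*C (r(C) = 0 + 4*C = 4*C)
y = 1
G(I) = 1/100 (G(I) = 1/(4*25) = 1/100)
√(G(a(-1)) - 31407) = √(1/100 - 31407) = √(-3140699/100) = I*√3140699/10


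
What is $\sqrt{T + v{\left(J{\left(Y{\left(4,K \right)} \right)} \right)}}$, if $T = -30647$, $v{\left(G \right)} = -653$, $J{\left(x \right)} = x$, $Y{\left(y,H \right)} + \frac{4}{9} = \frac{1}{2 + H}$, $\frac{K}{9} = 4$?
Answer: $10 i \sqrt{313} \approx 176.92 i$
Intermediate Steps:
$K = 36$ ($K = 9 \cdot 4 = 36$)
$Y{\left(y,H \right)} = - \frac{4}{9} + \frac{1}{2 + H}$
$\sqrt{T + v{\left(J{\left(Y{\left(4,K \right)} \right)} \right)}} = \sqrt{-30647 - 653} = \sqrt{-31300} = 10 i \sqrt{313}$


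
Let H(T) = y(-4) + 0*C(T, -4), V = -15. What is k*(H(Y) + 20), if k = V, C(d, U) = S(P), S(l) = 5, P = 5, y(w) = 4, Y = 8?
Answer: -360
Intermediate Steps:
C(d, U) = 5
k = -15
H(T) = 4 (H(T) = 4 + 0*5 = 4 + 0 = 4)
k*(H(Y) + 20) = -15*(4 + 20) = -15*24 = -360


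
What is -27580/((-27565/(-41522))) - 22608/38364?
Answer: -732236406836/17625061 ≈ -41545.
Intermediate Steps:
-27580/((-27565/(-41522))) - 22608/38364 = -27580/((-27565*(-1/41522))) - 22608*1/38364 = -27580/27565/41522 - 1884/3197 = -27580*41522/27565 - 1884/3197 = -229035352/5513 - 1884/3197 = -732236406836/17625061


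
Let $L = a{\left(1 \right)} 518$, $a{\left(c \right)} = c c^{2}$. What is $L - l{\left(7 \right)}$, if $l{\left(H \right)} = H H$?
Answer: $469$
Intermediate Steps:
$a{\left(c \right)} = c^{3}$
$l{\left(H \right)} = H^{2}$
$L = 518$ ($L = 1^{3} \cdot 518 = 1 \cdot 518 = 518$)
$L - l{\left(7 \right)} = 518 - 7^{2} = 518 - 49 = 469$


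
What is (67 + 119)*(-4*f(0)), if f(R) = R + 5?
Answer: -3720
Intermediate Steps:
f(R) = 5 + R
(67 + 119)*(-4*f(0)) = (67 + 119)*(-4*(5 + 0)) = 186*(-4*5) = 186*(-20) = -3720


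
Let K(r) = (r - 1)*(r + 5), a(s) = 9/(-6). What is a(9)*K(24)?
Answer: -2001/2 ≈ -1000.5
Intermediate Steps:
a(s) = -3/2 (a(s) = 9*(-1/6) = -3/2)
K(r) = (-1 + r)*(5 + r)
a(9)*K(24) = -3*(-5 + 24**2 + 4*24)/2 = -3*(-5 + 576 + 96)/2 = -3/2*667 = -2001/2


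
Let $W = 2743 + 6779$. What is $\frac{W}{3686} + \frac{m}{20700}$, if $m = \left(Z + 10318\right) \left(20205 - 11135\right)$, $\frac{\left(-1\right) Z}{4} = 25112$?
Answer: $- \frac{15065154286}{381501} \approx -39489.0$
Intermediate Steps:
$Z = -100448$ ($Z = \left(-4\right) 25112 = -100448$)
$W = 9522$
$m = -817479100$ ($m = \left(-100448 + 10318\right) \left(20205 - 11135\right) = \left(-90130\right) 9070 = -817479100$)
$\frac{W}{3686} + \frac{m}{20700} = \frac{9522}{3686} - \frac{817479100}{20700} = 9522 \cdot \frac{1}{3686} - \frac{8174791}{207} = \frac{4761}{1843} - \frac{8174791}{207} = - \frac{15065154286}{381501}$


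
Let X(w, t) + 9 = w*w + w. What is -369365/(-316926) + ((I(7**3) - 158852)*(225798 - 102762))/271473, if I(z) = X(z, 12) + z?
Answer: -526714166824697/28678950666 ≈ -18366.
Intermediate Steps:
X(w, t) = -9 + w + w**2 (X(w, t) = -9 + (w*w + w) = -9 + (w**2 + w) = -9 + (w + w**2) = -9 + w + w**2)
I(z) = -9 + z**2 + 2*z (I(z) = (-9 + z + z**2) + z = -9 + z**2 + 2*z)
-369365/(-316926) + ((I(7**3) - 158852)*(225798 - 102762))/271473 = -369365/(-316926) + (((-9 + (7**3)**2 + 2*7**3) - 158852)*(225798 - 102762))/271473 = -369365*(-1/316926) + (((-9 + 343**2 + 2*343) - 158852)*123036)*(1/271473) = 369365/316926 + (((-9 + 117649 + 686) - 158852)*123036)*(1/271473) = 369365/316926 + ((118326 - 158852)*123036)*(1/271473) = 369365/316926 - 40526*123036*(1/271473) = 369365/316926 - 4986156936*1/271473 = 369365/316926 - 1662052312/90491 = -526714166824697/28678950666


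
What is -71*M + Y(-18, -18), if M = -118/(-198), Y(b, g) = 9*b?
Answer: -20227/99 ≈ -204.31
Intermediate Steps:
M = 59/99 (M = -118*(-1/198) = 59/99 ≈ 0.59596)
-71*M + Y(-18, -18) = -71*59/99 + 9*(-18) = -4189/99 - 162 = -20227/99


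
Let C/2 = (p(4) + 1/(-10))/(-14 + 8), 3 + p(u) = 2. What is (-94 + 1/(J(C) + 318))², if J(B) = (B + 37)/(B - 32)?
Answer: 798694577604225/90397036921 ≈ 8835.4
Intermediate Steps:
p(u) = -1 (p(u) = -3 + 2 = -1)
C = 11/30 (C = 2*((-1 + 1/(-10))/(-14 + 8)) = 2*((-1 - ⅒)/(-6)) = 2*(-11/10*(-⅙)) = 2*(11/60) = 11/30 ≈ 0.36667)
J(B) = (37 + B)/(-32 + B)
(-94 + 1/(J(C) + 318))² = (-94 + 1/((37 + 11/30)/(-32 + 11/30) + 318))² = (-94 + 1/((1121/30)/(-949/30) + 318))² = (-94 + 1/(-30/949*1121/30 + 318))² = (-94 + 1/(-1121/949 + 318))² = (-94 + 1/(300661/949))² = (-94 + 949/300661)² = (-28261185/300661)² = 798694577604225/90397036921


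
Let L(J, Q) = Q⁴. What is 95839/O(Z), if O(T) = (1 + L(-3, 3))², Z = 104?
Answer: 95839/6724 ≈ 14.253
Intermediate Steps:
O(T) = 6724 (O(T) = (1 + 3⁴)² = (1 + 81)² = 82² = 6724)
95839/O(Z) = 95839/6724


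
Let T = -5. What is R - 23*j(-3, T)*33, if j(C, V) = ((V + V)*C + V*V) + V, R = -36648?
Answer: -74598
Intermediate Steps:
j(C, V) = V + V² + 2*C*V (j(C, V) = ((2*V)*C + V²) + V = (2*C*V + V²) + V = (V² + 2*C*V) + V = V + V² + 2*C*V)
R - 23*j(-3, T)*33 = -36648 - 23*(-5*(1 - 5 + 2*(-3)))*33 = -36648 - 23*(-5*(1 - 5 - 6))*33 = -36648 - 23*(-5*(-10))*33 = -36648 - 23*50*33 = -36648 - 1150*33 = -36648 - 1*37950 = -36648 - 37950 = -74598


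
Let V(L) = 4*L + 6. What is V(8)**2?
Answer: 1444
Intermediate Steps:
V(L) = 6 + 4*L
V(8)**2 = (6 + 4*8)**2 = (6 + 32)**2 = 38**2 = 1444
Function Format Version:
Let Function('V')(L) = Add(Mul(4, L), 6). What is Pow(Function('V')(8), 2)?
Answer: 1444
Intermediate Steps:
Function('V')(L) = Add(6, Mul(4, L))
Pow(Function('V')(8), 2) = Pow(Add(6, Mul(4, 8)), 2) = Pow(Add(6, 32), 2) = Pow(38, 2) = 1444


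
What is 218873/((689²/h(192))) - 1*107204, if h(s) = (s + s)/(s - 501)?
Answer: -5241902994396/48896263 ≈ -1.0720e+5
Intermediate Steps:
h(s) = 2*s/(-501 + s) (h(s) = (2*s)/(-501 + s) = 2*s/(-501 + s))
218873/((689²/h(192))) - 1*107204 = 218873/((689²/((2*192/(-501 + 192))))) - 1*107204 = 218873/((474721/((2*192/(-309))))) - 107204 = 218873/((474721/((2*192*(-1/309))))) - 107204 = 218873/((474721/(-128/103))) - 107204 = 218873/((474721*(-103/128))) - 107204 = 218873/(-48896263/128) - 107204 = 218873*(-128/48896263) - 107204 = -28015744/48896263 - 107204 = -5241902994396/48896263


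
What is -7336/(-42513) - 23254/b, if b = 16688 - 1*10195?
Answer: -6231554/1828059 ≈ -3.4088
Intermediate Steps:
b = 6493 (b = 16688 - 10195 = 6493)
-7336/(-42513) - 23254/b = -7336/(-42513) - 23254/6493 = -7336*(-1/42513) - 23254*1/6493 = 7336/42513 - 154/43 = -6231554/1828059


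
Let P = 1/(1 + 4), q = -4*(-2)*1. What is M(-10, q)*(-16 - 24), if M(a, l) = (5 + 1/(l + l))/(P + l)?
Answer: -2025/82 ≈ -24.695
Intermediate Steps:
q = 8 (q = 8*1 = 8)
P = 1/5 ≈ 0.20000
M(a, l) = (5 + 1/(2*l))/(1/5 + l) (M(a, l) = (5 + 1/(l + l))/(1/5 + l) = (5 + 1/(2*l))/(1/5 + l))
M(-10, q)*(-16 - 24) = ((5/2)*(1 + 10*8)/(8*(1 + 5*8)))*(-16 - 24) = ((5/2)*(1/8)*(1 + 80)/(1 + 40))*(-40) = ((5/2)*(1/8)*81/41)*(-40) = ((5/2)*(1/8)*(1/41)*81)*(-40) = (405/656)*(-40) = -2025/82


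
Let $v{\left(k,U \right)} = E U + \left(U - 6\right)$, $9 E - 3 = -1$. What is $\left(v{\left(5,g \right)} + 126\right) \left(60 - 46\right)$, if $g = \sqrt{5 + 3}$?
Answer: $1680 + \frac{308 \sqrt{2}}{9} \approx 1728.4$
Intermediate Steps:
$E = \frac{2}{9}$ ($E = \frac{1}{3} + \frac{1}{9} \left(-1\right) = \frac{1}{3} - \frac{1}{9} = \frac{2}{9} \approx 0.22222$)
$g = 2 \sqrt{2}$ ($g = \sqrt{8} = 2 \sqrt{2} \approx 2.8284$)
$v{\left(k,U \right)} = -6 + \frac{11 U}{9}$ ($v{\left(k,U \right)} = \frac{2 U}{9} + \left(U - 6\right) = \frac{2 U}{9} + \left(-6 + U\right) = -6 + \frac{11 U}{9}$)
$\left(v{\left(5,g \right)} + 126\right) \left(60 - 46\right) = \left(\left(-6 + \frac{11 \cdot 2 \sqrt{2}}{9}\right) + 126\right) \left(60 - 46\right) = \left(\left(-6 + \frac{22 \sqrt{2}}{9}\right) + 126\right) \left(60 - 46\right) = \left(120 + \frac{22 \sqrt{2}}{9}\right) 14 = 1680 + \frac{308 \sqrt{2}}{9}$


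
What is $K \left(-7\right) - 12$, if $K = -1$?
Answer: $-5$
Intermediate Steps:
$K \left(-7\right) - 12 = \left(-1\right) \left(-7\right) - 12 = 7 - 12 = -5$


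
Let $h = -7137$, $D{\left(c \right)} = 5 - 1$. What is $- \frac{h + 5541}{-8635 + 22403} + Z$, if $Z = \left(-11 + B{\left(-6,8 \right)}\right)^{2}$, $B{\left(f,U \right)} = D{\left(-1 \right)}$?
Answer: $\frac{169057}{3442} \approx 49.116$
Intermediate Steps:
$D{\left(c \right)} = 4$
$B{\left(f,U \right)} = 4$
$Z = 49$ ($Z = \left(-11 + 4\right)^{2} = \left(-7\right)^{2} = 49$)
$- \frac{h + 5541}{-8635 + 22403} + Z = - \frac{-7137 + 5541}{-8635 + 22403} + 49 = - \frac{-1596}{13768} + 49 = \left(-1\right) \left(- \frac{399}{3442}\right) + 49 = \frac{399}{3442} + 49 = \frac{169057}{3442}$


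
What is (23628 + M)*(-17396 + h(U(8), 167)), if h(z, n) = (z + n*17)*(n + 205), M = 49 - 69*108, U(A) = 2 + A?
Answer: 16913459200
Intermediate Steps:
M = -7403 (M = 49 - 7452 = -7403)
h(z, n) = (205 + n)*(z + 17*n) (h(z, n) = (z + 17*n)*(205 + n) = (205 + n)*(z + 17*n))
(23628 + M)*(-17396 + h(U(8), 167)) = (23628 - 7403)*(-17396 + (17*167² + 205*(2 + 8) + 3485*167 + 167*(2 + 8))) = 16225*(-17396 + (17*27889 + 205*10 + 581995 + 167*10)) = 16225*(-17396 + (474113 + 2050 + 581995 + 1670)) = 16225*(-17396 + 1059828) = 16225*1042432 = 16913459200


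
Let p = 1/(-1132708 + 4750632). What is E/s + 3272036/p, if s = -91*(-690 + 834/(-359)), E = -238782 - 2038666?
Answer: 33468188139298901153/2827188 ≈ 1.1838e+13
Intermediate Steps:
E = -2277448
p = 1/3617924 ≈ 2.7640e-7
s = 22617504/359 (s = -91*(-690 + 834*(-1/359)) = -91*(-690 - 834/359) = -91*(-248544/359) = 22617504/359 ≈ 63001.)
E/s + 3272036/p = -2277448/22617504/359 + 3272036/(1/3617924) = -2277448*359/22617504 + 3272036*3617924 = -102200479/2827188 + 11837977573264 = 33468188139298901153/2827188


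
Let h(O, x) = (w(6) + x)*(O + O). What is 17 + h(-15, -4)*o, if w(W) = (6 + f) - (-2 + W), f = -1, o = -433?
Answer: -38953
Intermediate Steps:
w(W) = 7 - W (w(W) = (6 - 1) - (-2 + W) = 5 + (2 - W) = 7 - W)
h(O, x) = 2*O*(1 + x) (h(O, x) = ((7 - 1*6) + x)*(O + O) = ((7 - 6) + x)*(2*O) = (1 + x)*(2*O) = 2*O*(1 + x))
17 + h(-15, -4)*o = 17 + (2*(-15)*(1 - 4))*(-433) = 17 + (2*(-15)*(-3))*(-433) = 17 + 90*(-433) = 17 - 38970 = -38953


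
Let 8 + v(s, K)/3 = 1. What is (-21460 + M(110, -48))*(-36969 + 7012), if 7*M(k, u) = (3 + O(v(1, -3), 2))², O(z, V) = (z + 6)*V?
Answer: 4478301887/7 ≈ 6.3976e+8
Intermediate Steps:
v(s, K) = -21 (v(s, K) = -24 + 3*1 = -24 + 3 = -21)
O(z, V) = V*(6 + z) (O(z, V) = (6 + z)*V = V*(6 + z))
M(k, u) = 729/7 (M(k, u) = (3 + 2*(6 - 21))²/7 = (3 + 2*(-15))²/7 = (3 - 30)²/7 = (⅐)*(-27)² = (⅐)*729 = 729/7)
(-21460 + M(110, -48))*(-36969 + 7012) = (-21460 + 729/7)*(-36969 + 7012) = -149491/7*(-29957) = 4478301887/7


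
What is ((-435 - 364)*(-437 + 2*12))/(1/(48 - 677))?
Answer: -207561823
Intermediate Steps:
((-435 - 364)*(-437 + 2*12))/(1/(48 - 677)) = (-799*(-437 + 24))/(1/(-629)) = (-799*(-413))/(-1/629) = 329987*(-629) = -207561823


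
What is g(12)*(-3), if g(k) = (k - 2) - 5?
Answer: -15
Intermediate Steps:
g(k) = -7 + k (g(k) = (-2 + k) - 5 = -7 + k)
g(12)*(-3) = (-7 + 12)*(-3) = 5*(-3) = -15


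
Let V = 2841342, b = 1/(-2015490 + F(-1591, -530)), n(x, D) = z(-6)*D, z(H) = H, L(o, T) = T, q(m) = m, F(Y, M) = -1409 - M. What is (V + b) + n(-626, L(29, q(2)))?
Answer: 5729169730769/2016369 ≈ 2.8413e+6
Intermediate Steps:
n(x, D) = -6*D
b = -1/2016369 (b = 1/(-2015490 + (-1409 - 1*(-530))) = 1/(-2015490 + (-1409 + 530)) = 1/(-2015490 - 879) = 1/(-2016369) = -1/2016369 ≈ -4.9594e-7)
(V + b) + n(-626, L(29, q(2))) = (2841342 - 1/2016369) - 6*2 = 5729193927197/2016369 - 12 = 5729169730769/2016369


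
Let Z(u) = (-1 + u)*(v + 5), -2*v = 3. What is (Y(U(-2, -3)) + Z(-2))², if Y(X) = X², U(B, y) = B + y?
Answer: 841/4 ≈ 210.25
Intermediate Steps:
v = -3/2 (v = -½*3 = -3/2 ≈ -1.5000)
Z(u) = -7/2 + 7*u/2 (Z(u) = (-1 + u)*(-3/2 + 5) = (-1 + u)*(7/2) = -7/2 + 7*u/2)
(Y(U(-2, -3)) + Z(-2))² = ((-2 - 3)² + (-7/2 + (7/2)*(-2)))² = ((-5)² + (-7/2 - 7))² = (25 - 21/2)² = (29/2)² = 841/4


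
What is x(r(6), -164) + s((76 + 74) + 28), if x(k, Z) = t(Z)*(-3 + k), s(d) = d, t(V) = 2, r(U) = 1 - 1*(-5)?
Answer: 184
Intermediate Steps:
r(U) = 6 (r(U) = 1 + 5 = 6)
x(k, Z) = -6 + 2*k (x(k, Z) = 2*(-3 + k) = -6 + 2*k)
x(r(6), -164) + s((76 + 74) + 28) = (-6 + 2*6) + ((76 + 74) + 28) = (-6 + 12) + (150 + 28) = 6 + 178 = 184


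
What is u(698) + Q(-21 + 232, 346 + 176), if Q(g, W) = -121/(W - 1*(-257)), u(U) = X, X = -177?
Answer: -138004/779 ≈ -177.16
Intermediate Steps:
u(U) = -177
Q(g, W) = -121/(257 + W) (Q(g, W) = -121/(W + 257) = -121/(257 + W))
u(698) + Q(-21 + 232, 346 + 176) = -177 - 121/(257 + (346 + 176)) = -177 - 121/(257 + 522) = -177 - 121/779 = -138004/779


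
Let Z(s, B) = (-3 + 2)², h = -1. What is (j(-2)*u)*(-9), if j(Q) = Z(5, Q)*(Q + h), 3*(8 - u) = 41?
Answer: -153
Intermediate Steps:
Z(s, B) = 1 (Z(s, B) = (-1)² = 1)
u = -17/3 (u = 8 - ⅓*41 = 8 - 41/3 = -17/3 ≈ -5.6667)
j(Q) = -1 + Q (j(Q) = 1*(Q - 1) = 1*(-1 + Q) = -1 + Q)
(j(-2)*u)*(-9) = ((-1 - 2)*(-17/3))*(-9) = -3*(-17/3)*(-9) = 17*(-9) = -153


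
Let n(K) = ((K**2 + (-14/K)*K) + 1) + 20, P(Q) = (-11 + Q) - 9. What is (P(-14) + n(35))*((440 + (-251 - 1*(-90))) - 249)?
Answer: 35940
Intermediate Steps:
P(Q) = -20 + Q
n(K) = 7 + K**2 (n(K) = ((K**2 - 14) + 1) + 20 = ((-14 + K**2) + 1) + 20 = (-13 + K**2) + 20 = 7 + K**2)
(P(-14) + n(35))*((440 + (-251 - 1*(-90))) - 249) = ((-20 - 14) + (7 + 35**2))*((440 + (-251 - 1*(-90))) - 249) = (-34 + (7 + 1225))*((440 + (-251 + 90)) - 249) = (-34 + 1232)*((440 - 161) - 249) = 1198*(279 - 249) = 1198*30 = 35940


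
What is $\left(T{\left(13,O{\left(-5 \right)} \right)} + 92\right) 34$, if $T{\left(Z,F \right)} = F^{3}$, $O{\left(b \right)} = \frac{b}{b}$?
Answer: $3162$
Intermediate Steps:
$O{\left(b \right)} = 1$
$\left(T{\left(13,O{\left(-5 \right)} \right)} + 92\right) 34 = \left(1^{3} + 92\right) 34 = \left(1 + 92\right) 34 = 93 \cdot 34 = 3162$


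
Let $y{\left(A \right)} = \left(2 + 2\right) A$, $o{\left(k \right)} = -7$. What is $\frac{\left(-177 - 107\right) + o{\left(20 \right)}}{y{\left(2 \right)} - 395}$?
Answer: $\frac{97}{129} \approx 0.75194$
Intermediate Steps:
$y{\left(A \right)} = 4 A$
$\frac{\left(-177 - 107\right) + o{\left(20 \right)}}{y{\left(2 \right)} - 395} = \frac{\left(-177 - 107\right) - 7}{4 \cdot 2 - 395} = \frac{\left(-177 - 107\right) - 7}{8 - 395} = \frac{-284 - 7}{-387} = \left(-291\right) \left(- \frac{1}{387}\right) = \frac{97}{129}$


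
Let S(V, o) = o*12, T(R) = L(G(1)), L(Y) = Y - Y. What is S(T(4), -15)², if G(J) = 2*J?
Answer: 32400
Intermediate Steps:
L(Y) = 0
T(R) = 0
S(V, o) = 12*o
S(T(4), -15)² = (12*(-15))² = (-180)² = 32400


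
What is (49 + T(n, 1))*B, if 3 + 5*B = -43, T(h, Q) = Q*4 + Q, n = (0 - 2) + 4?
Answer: -2484/5 ≈ -496.80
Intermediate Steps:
n = 2 (n = -2 + 4 = 2)
T(h, Q) = 5*Q (T(h, Q) = 4*Q + Q = 5*Q)
B = -46/5 (B = -⅗ + (⅕)*(-43) = -⅗ - 43/5 = -46/5 ≈ -9.2000)
(49 + T(n, 1))*B = (49 + 5*1)*(-46/5) = (49 + 5)*(-46/5) = 54*(-46/5) = -2484/5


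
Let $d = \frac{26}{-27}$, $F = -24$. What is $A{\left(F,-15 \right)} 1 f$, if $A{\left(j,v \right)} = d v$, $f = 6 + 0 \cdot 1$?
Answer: $\frac{260}{3} \approx 86.667$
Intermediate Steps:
$f = 6$ ($f = 6 + 0 = 6$)
$d = - \frac{26}{27}$ ($d = 26 \left(- \frac{1}{27}\right) = - \frac{26}{27} \approx -0.96296$)
$A{\left(j,v \right)} = - \frac{26 v}{27}$
$A{\left(F,-15 \right)} 1 f = \left(- \frac{26}{27}\right) \left(-15\right) 1 \cdot 6 = \frac{130}{9} \cdot 6 = \frac{260}{3}$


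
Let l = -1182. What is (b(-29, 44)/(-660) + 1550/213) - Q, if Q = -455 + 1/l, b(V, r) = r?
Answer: 64649477/139870 ≈ 462.21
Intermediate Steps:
Q = -537811/1182 (Q = -455 + 1/(-1182) = -455 - 1/1182 = -537811/1182 ≈ -455.00)
(b(-29, 44)/(-660) + 1550/213) - Q = (44/(-660) + 1550/213) - 1*(-537811/1182) = (44*(-1/660) + 1550*(1/213)) + 537811/1182 = (-1/15 + 1550/213) + 537811/1182 = 7679/1065 + 537811/1182 = 64649477/139870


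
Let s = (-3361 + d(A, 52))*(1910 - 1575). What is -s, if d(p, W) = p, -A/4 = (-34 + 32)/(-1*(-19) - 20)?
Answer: 1128615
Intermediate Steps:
A = -8 (A = -4*(-34 + 32)/(-1*(-19) - 20) = -(-8)/(19 - 20) = -(-8)/(-1) = -(-8)*(-1) = -4*2 = -8)
s = -1128615 (s = (-3361 - 8)*(1910 - 1575) = -3369*335 = -1128615)
-s = -1*(-1128615) = 1128615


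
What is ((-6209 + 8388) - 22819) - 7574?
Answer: -28214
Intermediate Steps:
((-6209 + 8388) - 22819) - 7574 = (2179 - 22819) - 7574 = -20640 - 7574 = -28214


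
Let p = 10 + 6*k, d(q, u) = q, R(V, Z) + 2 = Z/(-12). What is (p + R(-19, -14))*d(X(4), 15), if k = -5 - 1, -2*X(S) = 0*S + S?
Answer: 161/3 ≈ 53.667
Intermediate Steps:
R(V, Z) = -2 - Z/12 (R(V, Z) = -2 + Z/(-12) = -2 + Z*(-1/12) = -2 - Z/12)
X(S) = -S/2 (X(S) = -(0*S + S)/2 = -(0 + S)/2 = -S/2)
k = -6
p = -26 (p = 10 + 6*(-6) = 10 - 36 = -26)
(p + R(-19, -14))*d(X(4), 15) = (-26 + (-2 - 1/12*(-14)))*(-½*4) = (-26 + (-2 + 7/6))*(-2) = (-26 - ⅚)*(-2) = -161/6*(-2) = 161/3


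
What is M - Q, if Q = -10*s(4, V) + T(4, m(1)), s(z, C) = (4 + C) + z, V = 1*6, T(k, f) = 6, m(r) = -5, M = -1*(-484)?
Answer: 618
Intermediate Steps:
M = 484
V = 6
s(z, C) = 4 + C + z
Q = -134 (Q = -10*(4 + 6 + 4) + 6 = -10*14 + 6 = -140 + 6 = -134)
M - Q = 484 - 1*(-134) = 484 + 134 = 618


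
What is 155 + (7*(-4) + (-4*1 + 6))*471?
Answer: -12091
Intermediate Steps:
155 + (7*(-4) + (-4*1 + 6))*471 = 155 + (-28 + (-4 + 6))*471 = 155 + (-28 + 2)*471 = 155 - 26*471 = 155 - 12246 = -12091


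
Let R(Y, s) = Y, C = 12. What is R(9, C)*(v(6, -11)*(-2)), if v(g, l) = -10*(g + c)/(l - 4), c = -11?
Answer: 60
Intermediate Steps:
v(g, l) = -10*(-11 + g)/(-4 + l) (v(g, l) = -10*(g - 11)/(l - 4) = -10*(-11 + g)/(-4 + l))
R(9, C)*(v(6, -11)*(-2)) = 9*((10*(11 - 1*6)/(-4 - 11))*(-2)) = 9*((10*(11 - 6)/(-15))*(-2)) = 9*((10*(-1/15)*5)*(-2)) = 9*(-10/3*(-2)) = 9*(20/3) = 60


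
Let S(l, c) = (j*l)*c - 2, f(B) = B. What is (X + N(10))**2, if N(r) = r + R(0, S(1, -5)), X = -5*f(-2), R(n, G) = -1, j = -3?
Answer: 361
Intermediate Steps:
S(l, c) = -2 - 3*c*l (S(l, c) = (-3*l)*c - 2 = -3*c*l - 2 = -2 - 3*c*l)
X = 10 (X = -5*(-2) = 10)
N(r) = -1 + r (N(r) = r - 1 = -1 + r)
(X + N(10))**2 = (10 + (-1 + 10))**2 = (10 + 9)**2 = 19**2 = 361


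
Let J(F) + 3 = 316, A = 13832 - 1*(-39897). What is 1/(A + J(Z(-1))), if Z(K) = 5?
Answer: 1/54042 ≈ 1.8504e-5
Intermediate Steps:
A = 53729 (A = 13832 + 39897 = 53729)
J(F) = 313 (J(F) = -3 + 316 = 313)
1/(A + J(Z(-1))) = 1/(53729 + 313) = 1/54042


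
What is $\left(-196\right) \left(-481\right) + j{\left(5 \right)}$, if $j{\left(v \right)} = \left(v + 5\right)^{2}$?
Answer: $94376$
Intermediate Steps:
$j{\left(v \right)} = \left(5 + v\right)^{2}$
$\left(-196\right) \left(-481\right) + j{\left(5 \right)} = \left(-196\right) \left(-481\right) + \left(5 + 5\right)^{2} = 94276 + 10^{2} = 94276 + 100 = 94376$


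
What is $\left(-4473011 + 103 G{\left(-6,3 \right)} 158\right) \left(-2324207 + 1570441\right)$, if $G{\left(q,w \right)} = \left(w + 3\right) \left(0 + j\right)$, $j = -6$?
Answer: $3813207973250$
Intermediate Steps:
$G{\left(q,w \right)} = -18 - 6 w$ ($G{\left(q,w \right)} = \left(w + 3\right) \left(0 - 6\right) = \left(3 + w\right) \left(-6\right) = -18 - 6 w$)
$\left(-4473011 + 103 G{\left(-6,3 \right)} 158\right) \left(-2324207 + 1570441\right) = \left(-4473011 + 103 \left(-18 - 18\right) 158\right) \left(-2324207 + 1570441\right) = \left(-4473011 + 103 \left(-18 - 18\right) 158\right) \left(-753766\right) = \left(-4473011 + 103 \left(-36\right) 158\right) \left(-753766\right) = \left(-4473011 - 585864\right) \left(-753766\right) = \left(-5058875\right) \left(-753766\right) = 3813207973250$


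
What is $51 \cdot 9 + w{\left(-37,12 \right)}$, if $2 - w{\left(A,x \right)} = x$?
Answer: $449$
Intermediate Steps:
$w{\left(A,x \right)} = 2 - x$
$51 \cdot 9 + w{\left(-37,12 \right)} = 51 \cdot 9 + \left(2 - 12\right) = 459 + \left(2 - 12\right) = 459 - 10 = 449$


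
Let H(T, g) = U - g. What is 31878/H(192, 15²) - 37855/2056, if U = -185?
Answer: -40530859/421480 ≈ -96.163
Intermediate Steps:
H(T, g) = -185 - g
31878/H(192, 15²) - 37855/2056 = 31878/(-185 - 1*15²) - 37855/2056 = 31878/(-185 - 1*225) - 37855*1/2056 = 31878/(-185 - 225) - 37855/2056 = 31878/(-410) - 37855/2056 = 31878*(-1/410) - 37855/2056 = -15939/205 - 37855/2056 = -40530859/421480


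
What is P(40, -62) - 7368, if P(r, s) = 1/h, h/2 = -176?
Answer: -2593537/352 ≈ -7368.0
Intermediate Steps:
h = -352 (h = 2*(-176) = -352)
P(r, s) = -1/352 (P(r, s) = 1/(-352) = -1/352)
P(40, -62) - 7368 = -1/352 - 7368 = -2593537/352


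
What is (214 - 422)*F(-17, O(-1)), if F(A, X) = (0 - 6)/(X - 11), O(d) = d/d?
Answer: -624/5 ≈ -124.80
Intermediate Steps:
O(d) = 1
F(A, X) = -6/(-11 + X)
(214 - 422)*F(-17, O(-1)) = (214 - 422)*(-6/(-11 + 1)) = -(-1248)/(-10) = -(-1248)*(-1)/10 = -208*⅗ = -624/5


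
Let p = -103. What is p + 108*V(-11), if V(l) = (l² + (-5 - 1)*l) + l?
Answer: 18905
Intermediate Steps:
V(l) = l² - 5*l (V(l) = (l² - 6*l) + l = l² - 5*l)
p + 108*V(-11) = -103 + 108*(-11*(-5 - 11)) = -103 + 108*(-11*(-16)) = -103 + 108*176 = -103 + 19008 = 18905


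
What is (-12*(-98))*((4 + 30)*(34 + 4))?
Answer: 1519392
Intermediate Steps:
(-12*(-98))*((4 + 30)*(34 + 4)) = 1176*(34*38) = 1176*1292 = 1519392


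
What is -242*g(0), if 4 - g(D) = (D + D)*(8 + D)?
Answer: -968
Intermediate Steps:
g(D) = 4 - 2*D*(8 + D) (g(D) = 4 - (D + D)*(8 + D) = 4 - 2*D*(8 + D))
-242*g(0) = -242*(4 - 16*0 - 2*0**2) = -242*(4 + 0 - 2*0) = -242*(4 + 0 + 0) = -242*4 = -968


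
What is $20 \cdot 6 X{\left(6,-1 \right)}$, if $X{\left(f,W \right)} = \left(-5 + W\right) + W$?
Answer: $-840$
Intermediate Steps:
$X{\left(f,W \right)} = -5 + 2 W$
$20 \cdot 6 X{\left(6,-1 \right)} = 20 \cdot 6 \left(-5 + 2 \left(-1\right)\right) = 120 \left(-5 - 2\right) = 120 \left(-7\right) = -840$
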